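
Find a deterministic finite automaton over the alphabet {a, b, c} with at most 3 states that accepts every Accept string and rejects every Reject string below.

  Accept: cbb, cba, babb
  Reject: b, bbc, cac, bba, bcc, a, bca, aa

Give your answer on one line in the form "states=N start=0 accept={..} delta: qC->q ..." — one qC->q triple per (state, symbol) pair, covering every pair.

states=3 start=0 accept={2} delta: 0a->0 0b->1 0c->0 1a->2 1b->2 1c->0 2a->0 2b->1 2c->0

Fold the examples into a partial DFA from state 0: repeatedly fix the first undefined (state, symbol) met by the shortest-then-alphabetical prefix, trying targets in increasing order and rejecting any under which an Accept and a Reject string meet in one state with the same remainder; add a state when all current targets are rejected. Accepting states are where Accept strings end.
a: 0a undefined. 0a->0: ok.
b: 0b undefined. 0b->0: no, babb/b meet in 0. Open state 1: 0b->1.
c: 0c undefined. 0c->0: ok.
ba: 1a undefined. 1a->0: no, cba/cac meet in 0. 1a->1: no, cba/b meet in 1. Open state 2: 1a->2.
bb: 1b undefined. 1b->0: no, cbb/bbc meet in 0. 1b->1: no, cbb/b meet in 1. 1b->2: ok.
bc: 1c undefined. 1c->0: ok.
bab: 2b undefined. 2b->0: no, babb/b meet in 1. 2b->1: ok.
bba: 2a undefined. 2a->0: ok.
bbc: 2c undefined. 2c->0: ok.
All examples now run through 3 states with every (state, symbol) defined. Accept strings end in {2}, Reject strings end in {0,1}; accept={2}.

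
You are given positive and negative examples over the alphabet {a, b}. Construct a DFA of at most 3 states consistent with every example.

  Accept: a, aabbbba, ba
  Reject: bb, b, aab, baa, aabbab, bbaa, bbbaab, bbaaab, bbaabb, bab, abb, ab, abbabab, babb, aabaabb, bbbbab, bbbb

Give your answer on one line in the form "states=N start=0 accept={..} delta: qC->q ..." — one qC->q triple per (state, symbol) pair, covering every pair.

Grow the machine one transition at a time. Run the examples from 0; the earliest place one falls off (shortest prefix, ties alphabetical) gets sent to the lowest-numbered state that keeps every Accept/Reject pair distinguishable — a pair clashes when both reach the same state with identical unread suffix — and to a fresh state only if none does.
a: 0a undefined. 0a->0: ok.
b: 0b undefined. 0b->0: no, a/bb meet in 0. Open state 1: 0b->1.
ba: 1a undefined. 1a->0: no, a/baa meet in 0. 1a->1: no, ba/b meet in 1. Open state 2: 1a->2.
bb: 1b undefined. 1b->0: no, a/bb meet in 0. 1b->1: ok.
baa: 2a undefined. 2a->0: no, a/baa meet in 0. 2a->1: ok.
bab: 2b undefined. 2b->0: no, a/aabbab meet in 0. 2b->1: ok.
All examples now run through 3 states with every (state, symbol) defined. Accept strings end in {0,2}, Reject strings end in {1}; accept={0,2}.

states=3 start=0 accept={0,2} delta: 0a->0 0b->1 1a->2 1b->1 2a->1 2b->1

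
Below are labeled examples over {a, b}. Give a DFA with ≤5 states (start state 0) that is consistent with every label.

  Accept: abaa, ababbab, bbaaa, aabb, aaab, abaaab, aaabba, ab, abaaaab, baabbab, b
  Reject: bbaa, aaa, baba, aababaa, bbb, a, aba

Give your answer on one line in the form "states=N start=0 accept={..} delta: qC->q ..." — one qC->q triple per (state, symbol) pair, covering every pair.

Fold the examples into a partial DFA from state 0: repeatedly fix the first undefined (state, symbol) met by the shortest-then-alphabetical prefix, trying targets in increasing order and rejecting any under which an Accept and a Reject string meet in one state with the same remainder; add a state when all current targets are rejected. Accepting states are where Accept strings end.
a: 0a undefined. 0a->0: ok.
b: 0b undefined. 0b->0: no, abaa/bbaa meet in 0. Open state 1: 0b->1.
ba: 1a undefined. 1a->0: no, abaa/aaa meet in 0. 1a->1: no, abaa/aba meet in 1. Open state 2: 1a->2.
bb: 1b undefined. 1b->0: no, bbaaa/bbaa meet in 0. 1b->1: no, abaa/bbaa meet in 2 with "a" left. 1b->2: no, aabb/aba meet in 2. Open state 3: 1b->3.
baa: 2a undefined. 2a->0: no, abaa/aaa meet in 0. 2a->1: ok.
bab: 2b undefined. 2b->0: no, ababbab/aaa meet in 0. 2b->1: no, abaa/aababaa meet in 1. 2b->2: no, abaa/baba meet in 1. 2b->3: no, aaabba/baba meet in 3 with "a" left. Open state 4: 2b->4.
bba: 3a undefined. 3a->0: no, bbaaa/bbaa meet in 0. 3a->1: ok.
bbb: 3b undefined. 3b->0: ok.
baba: 4a undefined. 4a->0: ok.
ababb: 4b undefined. 4b->0: ok.
All examples now run through 5 states with every (state, symbol) defined. Accept strings end in {1,3,4}, Reject strings end in {0,2}; accept={1,3,4}.

states=5 start=0 accept={1,3,4} delta: 0a->0 0b->1 1a->2 1b->3 2a->1 2b->4 3a->1 3b->0 4a->0 4b->0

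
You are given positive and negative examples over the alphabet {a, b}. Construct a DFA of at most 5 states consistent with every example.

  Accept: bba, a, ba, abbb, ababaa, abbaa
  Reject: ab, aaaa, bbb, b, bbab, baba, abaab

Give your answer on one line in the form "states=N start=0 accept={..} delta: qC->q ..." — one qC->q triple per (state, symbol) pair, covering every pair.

states=4 start=0 accept={1} delta: 0a->1 0b->0 1a->0 1b->2 2a->2 2b->3 3a->0 3b->1

Fold the examples into a partial DFA from state 0: repeatedly fix the first undefined (state, symbol) met by the shortest-then-alphabetical prefix, trying targets in increasing order and rejecting any under which an Accept and a Reject string meet in one state with the same remainder; add a state when all current targets are rejected. Accepting states are where Accept strings end.
a: 0a undefined. 0a->0: no, a/aaaa meet in 0. Open state 1: 0a->1.
b: 0b undefined. 0b->0: ok.
aa: 1a undefined. 1a->0: ok.
ab: 1b undefined. 1b->0: no, bba/baba meet in 1. 1b->1: no, bba/ab meet in 1. Open state 2: 1b->2.
aba: 2a undefined. 2a->0: no, ababaa/aaaa meet in 0. 2a->1: no, bba/baba meet in 1. 2a->2: ok.
abb: 2b undefined. 2b->0: no, abbb/aaaa meet in 0. 2b->1: no, bba/abaab meet in 1. 2b->2: no, abbb/ab meet in 2. Open state 3: 2b->3.
abba: 3a undefined. 3a->0: ok.
abbb: 3b undefined. 3b->0: no, abbb/aaaa meet in 0. 3b->1: ok.
All examples now run through 4 states with every (state, symbol) defined. Accept strings end in {1}, Reject strings end in {0,2,3}; accept={1}.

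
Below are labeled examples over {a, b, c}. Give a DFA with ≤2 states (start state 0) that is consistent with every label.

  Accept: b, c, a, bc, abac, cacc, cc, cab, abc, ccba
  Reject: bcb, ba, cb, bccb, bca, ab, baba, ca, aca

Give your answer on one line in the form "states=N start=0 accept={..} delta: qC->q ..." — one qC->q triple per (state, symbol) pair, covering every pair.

Fold the examples into a partial DFA from state 0: repeatedly fix the first undefined (state, symbol) met by the shortest-then-alphabetical prefix, trying targets in increasing order and rejecting any under which an Accept and a Reject string meet in one state with the same remainder; add a state when all current targets are rejected. Accepting states are where Accept strings end.
a: 0a undefined. 0a->0: no, b/ab meet in 0 with "b" left. Open state 1: 0a->1.
b: 0b undefined. 0b->0: no, a/ba meet in 1. 0b->1: ok.
c: 0c undefined. 0c->0: no, b/cb meet in 1. 0c->1: ok.
ab: 1b undefined. 1b->0: ok.
ac: 1c undefined. 1c->0: no, b/bcb meet in 1. 1c->1: ok.
ba: 1a undefined. 1a->0: ok.
All examples now run through 2 states with every (state, symbol) defined. Accept strings end in {1}, Reject strings end in {0}; accept={1}.

states=2 start=0 accept={1} delta: 0a->1 0b->1 0c->1 1a->0 1b->0 1c->1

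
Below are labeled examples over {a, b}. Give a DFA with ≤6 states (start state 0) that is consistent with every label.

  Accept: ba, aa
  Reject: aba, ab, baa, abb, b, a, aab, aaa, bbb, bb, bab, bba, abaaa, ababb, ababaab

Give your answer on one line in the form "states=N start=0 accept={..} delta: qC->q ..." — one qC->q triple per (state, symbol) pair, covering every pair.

Fold the examples into a partial DFA from state 0: repeatedly fix the first undefined (state, symbol) met by the shortest-then-alphabetical prefix, trying targets in increasing order and rejecting any under which an Accept and a Reject string meet in one state with the same remainder; add a state when all current targets are rejected. Accepting states are where Accept strings end.
a: 0a undefined. 0a->0: no, ba/aba meet in 0 with "ba" left. Open state 1: 0a->1.
b: 0b undefined. 0b->0: no, ba/a meet in 1. 0b->1: ok.
aa: 1a undefined. 1a->0: ok.
ab: 1b undefined. 1b->0: no, ba/ab meet in 0. 1b->1: no, ba/aba meet in 0. Open state 2: 1b->2.
aba: 2a undefined. 2a->0: no, ba/aba meet in 0. 2a->1: ok.
abb: 2b undefined. 2b->0: no, ba/abb meet in 0. 2b->1: ok.
All examples now run through 3 states with every (state, symbol) defined. Accept strings end in {0}, Reject strings end in {1,2}; accept={0}.

states=3 start=0 accept={0} delta: 0a->1 0b->1 1a->0 1b->2 2a->1 2b->1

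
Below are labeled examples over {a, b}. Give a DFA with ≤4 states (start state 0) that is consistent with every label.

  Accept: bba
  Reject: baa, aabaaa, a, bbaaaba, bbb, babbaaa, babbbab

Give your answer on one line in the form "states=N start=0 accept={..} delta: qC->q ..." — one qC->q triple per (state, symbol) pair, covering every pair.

State merging on the prefix tree: take the shortest (then alphabetical) example prefix whose next move is undefined and point that move at state 0, else 1, else 2, ...; a target is out if some Accept/Reject pair would then sit in one state with the same input left (inseparable). If every existing state is out, open a new one.
a: 0a undefined. 0a->0: ok.
b: 0b undefined. 0b->0: no, bba/baa meet in 0. Open state 1: 0b->1.
ba: 1a undefined. 1a->0: ok.
bb: 1b undefined. 1b->0: no, bba/baa meet in 0. 1b->1: no, bba/baa meet in 0. Open state 2: 1b->2.
bba: 2a undefined. 2a->0: no, bba/baa meet in 0. 2a->1: ok.
bbb: 2b undefined. 2b->0: no, bba/babbbab meet in 1. 2b->1: no, bba/bbb meet in 1. 2b->2: ok.
All examples now run through 3 states with every (state, symbol) defined. Accept strings end in {1}, Reject strings end in {0,2}; accept={1}.

states=3 start=0 accept={1} delta: 0a->0 0b->1 1a->0 1b->2 2a->1 2b->2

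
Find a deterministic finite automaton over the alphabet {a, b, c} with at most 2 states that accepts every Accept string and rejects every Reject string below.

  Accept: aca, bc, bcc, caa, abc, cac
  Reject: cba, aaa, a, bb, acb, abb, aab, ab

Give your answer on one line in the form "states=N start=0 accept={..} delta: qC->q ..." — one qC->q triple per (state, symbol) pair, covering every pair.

states=2 start=0 accept={1} delta: 0a->0 0b->0 0c->1 1a->1 1b->0 1c->1

State merging on the prefix tree: take the shortest (then alphabetical) example prefix whose next move is undefined and point that move at state 0, else 1, else 2, ...; a target is out if some Accept/Reject pair would then sit in one state with the same input left (inseparable). If every existing state is out, open a new one.
a: 0a undefined. 0a->0: ok.
b: 0b undefined. 0b->0: ok.
c: 0c undefined. 0c->0: no, aca/cba meet in 0. Open state 1: 0c->1.
ca: 1a undefined. 1a->0: no, aca/aaa meet in 0. 1a->1: ok.
cb: 1b undefined. 1b->0: ok.
bcc: 1c undefined. 1c->0: no, bcc/cba meet in 0. 1c->1: ok.
All examples now run through 2 states with every (state, symbol) defined. Accept strings end in {1}, Reject strings end in {0}; accept={1}.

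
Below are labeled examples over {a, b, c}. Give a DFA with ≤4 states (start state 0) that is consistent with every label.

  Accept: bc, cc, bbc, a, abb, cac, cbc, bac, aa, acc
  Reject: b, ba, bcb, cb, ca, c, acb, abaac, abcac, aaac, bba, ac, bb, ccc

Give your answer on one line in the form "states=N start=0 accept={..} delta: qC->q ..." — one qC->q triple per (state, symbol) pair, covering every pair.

Grow the machine one transition at a time. Run the examples from 0; the earliest place one falls off (shortest prefix, ties alphabetical) gets sent to the lowest-numbered state that keeps every Accept/Reject pair distinguishable — a pair clashes when both reach the same state with identical unread suffix — and to a fresh state only if none does.
a: 0a undefined. 0a->0: no, abb/bb meet in 0 with "bb" left. Open state 1: 0a->1.
b: 0b undefined. 0b->0: no, bc/c meet in 0 with "c" left. 0b->1: no, bc/ac meet in 1 with "c" left. Open state 2: 0b->2.
c: 0c undefined. 0c->0: no, cc/c meet in 0. 0c->1: no, cc/ac meet in 1 with "c" left. 0c->2: ok.
aa: 1a undefined. 1a->0: ok.
ab: 1b undefined. 1b->0: no, abb/b meet in 2. 1b->1: ok.
ac: 1c undefined. 1c->0: no, aa/abaac meet in 0. 1c->1: no, a/acb meet in 1. 1c->2: no, cac/abcac meet in 2 with "ac" left. Open state 3: 1c->3.
ba: 2a undefined. 2a->0: no, cac/b meet in 2. 2a->1: no, a/ba meet in 1. 2a->2: ok.
bb: 2b undefined. 2b->0: no, bbc/b meet in 2. 2b->1: no, bbc/abaac meet in 3. 2b->2: ok.
bc: 2c undefined. 2c->0: ok.
acb: 3b undefined. 3b->0: no, bc/acb meet in 0. 3b->1: no, a/acb meet in 1. 3b->2: ok.
acc: 3c undefined. 3c->0: ok.
abca: 3a undefined. 3a->0: ok.
All examples now run through 4 states with every (state, symbol) defined. Accept strings end in {0,1}, Reject strings end in {2,3}; accept={0,1}.

states=4 start=0 accept={0,1} delta: 0a->1 0b->2 0c->2 1a->0 1b->1 1c->3 2a->2 2b->2 2c->0 3a->0 3b->2 3c->0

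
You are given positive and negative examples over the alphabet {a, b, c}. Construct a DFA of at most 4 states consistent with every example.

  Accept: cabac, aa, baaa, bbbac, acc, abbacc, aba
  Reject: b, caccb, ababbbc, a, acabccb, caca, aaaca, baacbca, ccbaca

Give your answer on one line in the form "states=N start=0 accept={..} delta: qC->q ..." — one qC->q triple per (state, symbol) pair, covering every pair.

Fold the examples into a partial DFA from state 0: repeatedly fix the first undefined (state, symbol) met by the shortest-then-alphabetical prefix, trying targets in increasing order and rejecting any under which an Accept and a Reject string meet in one state with the same remainder; add a state when all current targets are rejected. Accepting states are where Accept strings end.
a: 0a undefined. 0a->0: no, aa/a meet in 0. Open state 1: 0a->1.
b: 0b undefined. 0b->0: ok.
c: 0c undefined. 0c->0: ok.
aa: 1a undefined. 1a->0: no, aa/b meet in 0. 1a->1: no, aa/a meet in 1. Open state 2: 1a->2.
ab: 1b undefined. 1b->0: no, aba/a meet in 1. 1b->1: ok.
ac: 1c undefined. 1c->0: no, bbbac/b meet in 0. 1c->1: no, aa/caca meet in 2. 1c->2: no, baaa/caca meet in 2 with "a" left. Open state 3: 1c->3.
aaa: 2a undefined. 2a->0: no, baaa/b meet in 0. 2a->1: no, baaa/a meet in 1. 2a->2: ok.
aca: 3a undefined. 3a->0: ok.
acc: 3c undefined. 3c->0: no, acc/b meet in 0. 3c->1: no, acc/caccb meet in 1. 3c->2: ok.
aaac: 2c undefined. 2c->0: no, cabac/b meet in 0. 2c->1: no, cabac/a meet in 1. 2c->2: no, cabac/aaaca meet in 2. 2c->3: ok.
abab: 2b undefined. 2b->0: ok.
baacb: 3b undefined. 3b->0: ok.
All examples now run through 4 states with every (state, symbol) defined. Accept strings end in {2,3}, Reject strings end in {0,1}; accept={2,3}.

states=4 start=0 accept={2,3} delta: 0a->1 0b->0 0c->0 1a->2 1b->1 1c->3 2a->2 2b->0 2c->3 3a->0 3b->0 3c->2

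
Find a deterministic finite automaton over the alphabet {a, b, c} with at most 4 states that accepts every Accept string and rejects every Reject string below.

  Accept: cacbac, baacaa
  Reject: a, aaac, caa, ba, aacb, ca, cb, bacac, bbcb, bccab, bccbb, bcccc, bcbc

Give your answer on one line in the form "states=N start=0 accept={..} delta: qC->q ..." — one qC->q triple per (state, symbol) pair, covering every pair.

State merging on the prefix tree: take the shortest (then alphabetical) example prefix whose next move is undefined and point that move at state 0, else 1, else 2, ...; a target is out if some Accept/Reject pair would then sit in one state with the same input left (inseparable). If every existing state is out, open a new one.
a: 0a undefined. 0a->0: ok.
b: 0b undefined. 0b->0: no, baacaa/caa meet in 0 with "caa" left. Open state 1: 0b->1.
c: 0c undefined. 0c->0: ok.
ba: 1a undefined. 1a->0: no, cacbac/a meet in 0. 1a->1: ok.
bb: 1b undefined. 1b->0: ok.
bc: 1c undefined. 1c->0: no, cacbac/a meet in 0. 1c->1: no, cacbac/ba meet in 1. Open state 2: 1c->2.
bcb: 2b undefined. 2b->0: ok.
bcc: 2c undefined. 2c->0: ok.
baca: 2a undefined. 2a->0: no, baacaa/a meet in 0. 2a->1: no, cacbac/bacac meet in 2. 2a->2: ok.
All examples now run through 3 states with every (state, symbol) defined. Accept strings end in {2}, Reject strings end in {0,1}; accept={2}.

states=3 start=0 accept={2} delta: 0a->0 0b->1 0c->0 1a->1 1b->0 1c->2 2a->2 2b->0 2c->0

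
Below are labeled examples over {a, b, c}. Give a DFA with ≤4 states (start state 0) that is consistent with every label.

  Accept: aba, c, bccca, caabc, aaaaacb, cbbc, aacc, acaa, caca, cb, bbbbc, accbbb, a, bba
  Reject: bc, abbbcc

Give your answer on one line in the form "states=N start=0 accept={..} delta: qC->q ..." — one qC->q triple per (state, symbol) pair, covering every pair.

Grow the machine one transition at a time. Run the examples from 0; the earliest place one falls off (shortest prefix, ties alphabetical) gets sent to the lowest-numbered state that keeps every Accept/Reject pair distinguishable — a pair clashes when both reach the same state with identical unread suffix — and to a fresh state only if none does.
a: 0a undefined. 0a->0: ok.
b: 0b undefined. 0b->0: no, c/bc meet in 0 with "c" left. Open state 1: 0b->1.
c: 0c undefined. 0c->0: no, caabc/bc meet in 1 with "c" left. 0c->1: no, aacc/bc meet in 1 with "c" left. Open state 2: 0c->2.
bb: 1b undefined. 1b->0: ok.
bc: 1c undefined. 1c->0: no, c/abbbcc meet in 2. 1c->1: ok.
ca: 2a undefined. 2a->0: no, caabc/bc meet in 1. 2a->1: ok.
cb: 2b undefined. 2b->0: no, cbbc/bc meet in 1. 2b->1: no, aaaaacb/bc meet in 1. 2b->2: ok.
aba: 1a undefined. 1a->0: no, caabc/bc meet in 1. 1a->1: no, aba/bc meet in 1. 1a->2: ok.
acc: 2c undefined. 2c->0: no, accbbb/bc meet in 1. 2c->1: no, caabc/bc meet in 1. 2c->2: ok.
All examples now run through 3 states with every (state, symbol) defined. Accept strings end in {0,2}, Reject strings end in {1}; accept={0,2}.

states=3 start=0 accept={0,2} delta: 0a->0 0b->1 0c->2 1a->2 1b->0 1c->1 2a->1 2b->2 2c->2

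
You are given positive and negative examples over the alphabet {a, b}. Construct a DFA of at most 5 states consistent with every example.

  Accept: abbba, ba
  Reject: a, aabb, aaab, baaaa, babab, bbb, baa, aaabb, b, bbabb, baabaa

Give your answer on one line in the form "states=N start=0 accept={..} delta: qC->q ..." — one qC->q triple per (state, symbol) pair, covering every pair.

states=3 start=0 accept={2} delta: 0a->0 0b->1 1a->2 1b->0 2a->0 2b->0

Fold the examples into a partial DFA from state 0: repeatedly fix the first undefined (state, symbol) met by the shortest-then-alphabetical prefix, trying targets in increasing order and rejecting any under which an Accept and a Reject string meet in one state with the same remainder; add a state when all current targets are rejected. Accepting states are where Accept strings end.
a: 0a undefined. 0a->0: ok.
b: 0b undefined. 0b->0: no, abbba/a meet in 0. Open state 1: 0b->1.
ba: 1a undefined. 1a->0: no, ba/a meet in 0. 1a->1: no, ba/aaab meet in 1. Open state 2: 1a->2.
bb: 1b undefined. 1b->0: ok.
baa: 2a undefined. 2a->0: ok.
bab: 2b undefined. 2b->0: ok.
All examples now run through 3 states with every (state, symbol) defined. Accept strings end in {2}, Reject strings end in {0,1}; accept={2}.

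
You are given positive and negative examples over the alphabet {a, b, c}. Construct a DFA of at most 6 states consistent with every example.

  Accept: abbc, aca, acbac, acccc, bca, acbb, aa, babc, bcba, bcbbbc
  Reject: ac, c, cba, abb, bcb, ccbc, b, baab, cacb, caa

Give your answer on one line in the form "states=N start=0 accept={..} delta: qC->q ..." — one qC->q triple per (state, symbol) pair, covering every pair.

Grow the machine one transition at a time. Run the examples from 0; the earliest place one falls off (shortest prefix, ties alphabetical) gets sent to the lowest-numbered state that keeps every Accept/Reject pair distinguishable — a pair clashes when both reach the same state with identical unread suffix — and to a fresh state only if none does.
a: 0a undefined. 0a->0: ok.
b: 0b undefined. 0b->0: no, abbc/ac meet in 0 with "c" left. Open state 1: 0b->1.
c: 0c undefined. 0c->0: no, aca/ac meet in 0. 0c->1: ok.
ba: 1a undefined. 1a->0: no, aca/caa meet in 0. 1a->1: no, aca/ac meet in 1. Open state 2: 1a->2.
bc: 1c undefined. 1c->0: no, acccc/ccbc meet in 0. 1c->1: no, abbc/ccbc meet in 1 with "bc" left. 1c->2: no, bca/caa meet in 2 with "a" left. Open state 3: 1c->3.
cb: 1b undefined. 1b->0: no, abbc/ac meet in 1. 1b->1: no, aca/cba meet in 2. 1b->2: no, aca/abb meet in 2. 1b->3: no, bca/cba meet in 3 with "a" left. Open state 4: 1b->4.
baa: 2a undefined. 2a->0: no, aa/caa meet in 0. 2a->1: ok.
bab: 2b undefined. 2b->0: no, babc/ac meet in 1. 2b->1: ok.
bca: 3a undefined. 3a->0: ok.
bcb: 3b undefined. 3b->0: no, bca/bcb meet in 0. 3b->1: no, babc/ccbc meet in 3. 3b->2: no, aca/bcb meet in 2. 3b->3: no, babc/bcb meet in 3. 3b->4: no, abbc/ccbc meet in 4 with "c" left. Open state 5: 3b->5.
cac: 2c undefined. 2c->0: ok.
cba: 4a undefined. 4a->0: no, acbac/ac meet in 1. 4a->1: ok.
abbc: 4c undefined. 4c->0: ok.
acbb: 4b undefined. 4b->0: ok.
accc: 3c undefined. 3c->0: no, acccc/ac meet in 1. 3c->1: ok.
bcba: 5a undefined. 5a->0: ok.
bcbb: 5b undefined. 5b->0: ok.
ccbc: 5c undefined. 5c->0: no, abbc/ccbc meet in 0. 5c->1: ok.
All examples now run through 6 states with every (state, symbol) defined. Accept strings end in {0,2,3}, Reject strings end in {1,4,5}; accept={0,2,3}.

states=6 start=0 accept={0,2,3} delta: 0a->0 0b->1 0c->1 1a->2 1b->4 1c->3 2a->1 2b->1 2c->0 3a->0 3b->5 3c->1 4a->1 4b->0 4c->0 5a->0 5b->0 5c->1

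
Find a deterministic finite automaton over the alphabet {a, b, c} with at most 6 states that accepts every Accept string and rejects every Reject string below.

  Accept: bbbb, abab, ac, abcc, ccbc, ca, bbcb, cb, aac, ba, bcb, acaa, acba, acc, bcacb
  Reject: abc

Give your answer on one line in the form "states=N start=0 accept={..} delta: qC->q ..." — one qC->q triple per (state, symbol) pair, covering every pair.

Fold the examples into a partial DFA from state 0: repeatedly fix the first undefined (state, symbol) met by the shortest-then-alphabetical prefix, trying targets in increasing order and rejecting any under which an Accept and a Reject string meet in one state with the same remainder; add a state when all current targets are rejected. Accepting states are where Accept strings end.
a: 0a undefined. 0a->0: ok.
b: 0b undefined. 0b->0: no, ac/abc meet in 0 with "c" left. Open state 1: 0b->1.
c: 0c undefined. 0c->0: no, ccbc/abc meet in 1 with "c" left. 0c->1: no, acc/abc meet in 1 with "c" left. Open state 2: 0c->2.
ba: 1a undefined. 1a->0: ok.
bb: 1b undefined. 1b->0: ok.
bc: 1c undefined. 1c->0: no, bbbb/abc meet in 0. 1c->1: no, abab/abc meet in 1. 1c->2: no, ac/abc meet in 2. Open state 3: 1c->3.
ca: 2a undefined. 2a->0: ok.
cb: 2b undefined. 2b->0: ok.
cc: 2c undefined. 2c->0: no, ccbc/abc meet in 3. 2c->1: ok.
bca: 3a undefined. 3a->0: ok.
bcb: 3b undefined. 3b->0: ok.
abcc: 3c undefined. 3c->0: ok.
All examples now run through 4 states with every (state, symbol) defined. Accept strings end in {0,1,2}, Reject strings end in {3}; accept={0,1,2}.

states=4 start=0 accept={0,1,2} delta: 0a->0 0b->1 0c->2 1a->0 1b->0 1c->3 2a->0 2b->0 2c->1 3a->0 3b->0 3c->0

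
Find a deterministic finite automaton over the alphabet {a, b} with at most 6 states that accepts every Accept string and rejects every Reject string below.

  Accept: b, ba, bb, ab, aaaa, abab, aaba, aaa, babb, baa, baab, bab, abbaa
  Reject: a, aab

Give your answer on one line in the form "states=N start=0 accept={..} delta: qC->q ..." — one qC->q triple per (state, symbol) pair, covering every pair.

states=4 start=0 accept={0,2,3} delta: 0a->1 0b->2 1a->3 1b->0 2a->2 2b->0 3a->2 3b->1

Grow the machine one transition at a time. Run the examples from 0; the earliest place one falls off (shortest prefix, ties alphabetical) gets sent to the lowest-numbered state that keeps every Accept/Reject pair distinguishable — a pair clashes when both reach the same state with identical unread suffix — and to a fresh state only if none does.
a: 0a undefined. 0a->0: no, b/aab meet in 0 with "b" left. Open state 1: 0a->1.
b: 0b undefined. 0b->0: no, ba/a meet in 1. 0b->1: no, b/a meet in 1. Open state 2: 0b->2.
aa: 1a undefined. 1a->0: no, b/aab meet in 2. 1a->1: no, ab/aab meet in 1 with "b" left. 1a->2: no, bb/aab meet in 2 with "b" left. Open state 3: 1a->3.
ab: 1b undefined. 1b->0: ok.
ba: 2a undefined. 2a->0: no, baa/a meet in 1. 2a->1: no, ba/a meet in 1. 2a->2: ok.
bb: 2b undefined. 2b->0: ok.
aaa: 3a undefined. 3a->0: no, aaaa/a meet in 1. 3a->1: no, aaa/a meet in 1. 3a->2: ok.
aab: 3b undefined. 3b->0: no, bb/aab meet in 0. 3b->1: ok.
All examples now run through 4 states with every (state, symbol) defined. Accept strings end in {0,2,3}, Reject strings end in {1}; accept={0,2,3}.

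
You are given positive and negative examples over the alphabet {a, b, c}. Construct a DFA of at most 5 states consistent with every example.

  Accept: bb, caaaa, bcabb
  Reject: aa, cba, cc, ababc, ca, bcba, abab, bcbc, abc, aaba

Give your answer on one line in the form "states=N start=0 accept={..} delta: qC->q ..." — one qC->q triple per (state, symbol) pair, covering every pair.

states=3 start=0 accept={1} delta: 0a->0 0b->1 0c->1 1a->2 1b->1 1c->0 2a->1 2b->2 2c->0

Fold the examples into a partial DFA from state 0: repeatedly fix the first undefined (state, symbol) met by the shortest-then-alphabetical prefix, trying targets in increasing order and rejecting any under which an Accept and a Reject string meet in one state with the same remainder; add a state when all current targets are rejected. Accepting states are where Accept strings end.
a: 0a undefined. 0a->0: ok.
b: 0b undefined. 0b->0: no, bb/aa meet in 0. Open state 1: 0b->1.
c: 0c undefined. 0c->0: no, caaaa/aa meet in 0. 0c->1: ok.
bb: 1b undefined. 1b->0: no, bb/aa meet in 0. 1b->1: ok.
bc: 1c undefined. 1c->0: ok.
ca: 1a undefined. 1a->0: no, bb/abab meet in 1. 1a->1: no, bb/cba meet in 1. Open state 2: 1a->2.
caa: 2a undefined. 2a->0: no, caaaa/aa meet in 0. 2a->1: ok.
abab: 2b undefined. 2b->0: no, bb/ababc meet in 1. 2b->1: no, bb/abab meet in 1. 2b->2: ok.
ababc: 2c undefined. 2c->0: ok.
All examples now run through 3 states with every (state, symbol) defined. Accept strings end in {1}, Reject strings end in {0,2}; accept={1}.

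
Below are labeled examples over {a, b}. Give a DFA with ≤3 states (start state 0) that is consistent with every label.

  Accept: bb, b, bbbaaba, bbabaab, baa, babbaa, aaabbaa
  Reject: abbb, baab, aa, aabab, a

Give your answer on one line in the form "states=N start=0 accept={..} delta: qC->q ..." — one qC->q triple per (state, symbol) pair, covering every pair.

Grow the machine one transition at a time. Run the examples from 0; the earliest place one falls off (shortest prefix, ties alphabetical) gets sent to the lowest-numbered state that keeps every Accept/Reject pair distinguishable — a pair clashes when both reach the same state with identical unread suffix — and to a fresh state only if none does.
a: 0a undefined. 0a->0: ok.
b: 0b undefined. 0b->0: no, bb/abbb meet in 0. Open state 1: 0b->1.
ba: 1a undefined. 1a->0: no, b/baab meet in 1. 1a->1: no, bb/baab meet in 1 with "b" left. Open state 2: 1a->2.
bb: 1b undefined. 1b->0: no, bb/aa meet in 0. 1b->1: no, bb/abbb meet in 1. 1b->2: ok.
baa: 2a undefined. 2a->0: no, b/baab meet in 1. 2a->1: no, bb/baab meet in 2. 2a->2: ok.
bab: 2b undefined. 2b->0: ok.
All examples now run through 3 states with every (state, symbol) defined. Accept strings end in {1,2}, Reject strings end in {0}; accept={1,2}.

states=3 start=0 accept={1,2} delta: 0a->0 0b->1 1a->2 1b->2 2a->2 2b->0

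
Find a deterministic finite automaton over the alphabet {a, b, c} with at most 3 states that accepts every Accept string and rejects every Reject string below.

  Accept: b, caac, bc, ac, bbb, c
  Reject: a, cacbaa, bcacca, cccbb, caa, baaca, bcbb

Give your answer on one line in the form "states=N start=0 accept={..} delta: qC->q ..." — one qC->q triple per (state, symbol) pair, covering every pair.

states=3 start=0 accept={1,2} delta: 0a->0 0b->1 0c->1 1a->0 1b->0 1c->2 2a->0 2b->1 2c->0

Fold the examples into a partial DFA from state 0: repeatedly fix the first undefined (state, symbol) met by the shortest-then-alphabetical prefix, trying targets in increasing order and rejecting any under which an Accept and a Reject string meet in one state with the same remainder; add a state when all current targets are rejected. Accepting states are where Accept strings end.
a: 0a undefined. 0a->0: ok.
b: 0b undefined. 0b->0: no, b/a meet in 0. Open state 1: 0b->1.
c: 0c undefined. 0c->0: no, caac/a meet in 0. 0c->1: ok.
ba: 1a undefined. 1a->0: ok.
bb: 1b undefined. 1b->0: ok.
bc: 1c undefined. 1c->0: no, b/cccbb meet in 1. 1c->1: no, b/cccbb meet in 1. Open state 2: 1c->2.
bca: 2a undefined. 2a->0: ok.
bcb: 2b undefined. 2b->0: no, b/bcbb meet in 1. 2b->1: ok.
ccc: 2c undefined. 2c->0: ok.
All examples now run through 3 states with every (state, symbol) defined. Accept strings end in {1,2}, Reject strings end in {0}; accept={1,2}.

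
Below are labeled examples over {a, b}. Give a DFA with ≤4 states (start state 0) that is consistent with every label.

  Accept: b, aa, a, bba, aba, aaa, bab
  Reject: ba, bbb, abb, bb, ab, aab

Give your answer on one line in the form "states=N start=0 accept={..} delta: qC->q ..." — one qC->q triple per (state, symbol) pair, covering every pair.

Fold the examples into a partial DFA from state 0: repeatedly fix the first undefined (state, symbol) met by the shortest-then-alphabetical prefix, trying targets in increasing order and rejecting any under which an Accept and a Reject string meet in one state with the same remainder; add a state when all current targets are rejected. Accepting states are where Accept strings end.
a: 0a undefined. 0a->0: no, b/ab meet in 0 with "b" left. Open state 1: 0a->1.
b: 0b undefined. 0b->0: no, b/bbb meet in 0. 0b->1: no, aa/ba meet in 1 with "a" left. Open state 2: 0b->2.
aa: 1a undefined. 1a->0: no, b/aab meet in 2. 1a->1: ok.
ab: 1b undefined. 1b->0: no, b/abb meet in 2. 1b->1: no, aa/abb meet in 1. 1b->2: no, b/ab meet in 2. Open state 3: 1b->3.
ba: 2a undefined. 2a->0: ok.
bb: 2b undefined. 2b->0: no, b/bbb meet in 2. 2b->1: no, aa/bb meet in 1. 2b->2: no, b/bbb meet in 2. 2b->3: ok.
aba: 3a undefined. 3a->0: no, bba/ba meet in 0. 3a->1: ok.
abb: 3b undefined. 3b->0: ok.
All examples now run through 4 states with every (state, symbol) defined. Accept strings end in {1,2}, Reject strings end in {0,3}; accept={1,2}.

states=4 start=0 accept={1,2} delta: 0a->1 0b->2 1a->1 1b->3 2a->0 2b->3 3a->1 3b->0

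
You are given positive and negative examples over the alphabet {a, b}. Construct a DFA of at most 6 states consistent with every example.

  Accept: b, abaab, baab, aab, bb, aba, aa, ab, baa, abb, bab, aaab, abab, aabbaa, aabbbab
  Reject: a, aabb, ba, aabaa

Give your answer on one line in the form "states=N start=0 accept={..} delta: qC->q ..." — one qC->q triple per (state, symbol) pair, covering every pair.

states=4 start=0 accept={0,2,3} delta: 0a->1 0b->0 1a->2 1b->2 2a->0 2b->3 3a->0 3b->1

State merging on the prefix tree: take the shortest (then alphabetical) example prefix whose next move is undefined and point that move at state 0, else 1, else 2, ...; a target is out if some Accept/Reject pair would then sit in one state with the same input left (inseparable). If every existing state is out, open a new one.
a: 0a undefined. 0a->0: no, bb/aabb meet in 0 with "bb" left. Open state 1: 0a->1.
b: 0b undefined. 0b->0: ok.
aa: 1a undefined. 1a->0: no, b/aabb meet in 0. 1a->1: no, aa/a meet in 1. Open state 2: 1a->2.
ab: 1b undefined. 1b->0: no, aba/a meet in 1. 1b->1: no, ab/a meet in 1. 1b->2: ok.
aaa: 2a undefined. 2a->0: ok.
aab: 2b undefined. 2b->0: no, b/aabb meet in 0. 2b->1: no, b/aabaa meet in 0. 2b->2: no, abaab/aabb meet in 2. Open state 3: 2b->3.
aaba: 3a undefined. 3a->0: ok.
aabb: 3b undefined. 3b->0: no, b/aabb meet in 0. 3b->1: ok.
All examples now run through 4 states with every (state, symbol) defined. Accept strings end in {0,2,3}, Reject strings end in {1}; accept={0,2,3}.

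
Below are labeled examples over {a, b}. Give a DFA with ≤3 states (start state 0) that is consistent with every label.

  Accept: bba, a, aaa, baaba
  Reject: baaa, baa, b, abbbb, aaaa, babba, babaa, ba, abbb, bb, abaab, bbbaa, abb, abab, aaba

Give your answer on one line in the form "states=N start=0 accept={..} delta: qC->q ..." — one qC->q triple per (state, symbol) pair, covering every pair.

states=3 start=0 accept={1} delta: 0a->1 0b->2 1a->0 1b->0 2a->2 2b->0

Fold the examples into a partial DFA from state 0: repeatedly fix the first undefined (state, symbol) met by the shortest-then-alphabetical prefix, trying targets in increasing order and rejecting any under which an Accept and a Reject string meet in one state with the same remainder; add a state when all current targets are rejected. Accepting states are where Accept strings end.
a: 0a undefined. 0a->0: no, a/aaaa meet in 0. Open state 1: 0a->1.
b: 0b undefined. 0b->0: no, bba/ba meet in 1. 0b->1: no, a/b meet in 1. Open state 2: 0b->2.
aa: 1a undefined. 1a->0: ok.
ab: 1b undefined. 1b->0: ok.
ba: 2a undefined. 2a->0: no, bba/babba meet in 2 with "ba" left. 2a->1: no, a/baaa meet in 1. 2a->2: ok.
bb: 2b undefined. 2b->0: ok.
All examples now run through 3 states with every (state, symbol) defined. Accept strings end in {1}, Reject strings end in {0,2}; accept={1}.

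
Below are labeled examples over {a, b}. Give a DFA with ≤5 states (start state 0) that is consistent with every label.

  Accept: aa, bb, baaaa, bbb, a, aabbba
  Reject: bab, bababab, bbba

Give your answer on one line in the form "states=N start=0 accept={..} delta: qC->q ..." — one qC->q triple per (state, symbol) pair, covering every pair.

states=4 start=0 accept={1,2,3} delta: 0a->1 0b->1 1a->2 1b->3 2a->0 2b->0 3a->2 3b->2

Fold the examples into a partial DFA from state 0: repeatedly fix the first undefined (state, symbol) met by the shortest-then-alphabetical prefix, trying targets in increasing order and rejecting any under which an Accept and a Reject string meet in one state with the same remainder; add a state when all current targets are rejected. Accepting states are where Accept strings end.
a: 0a undefined. 0a->0: no, aabbba/bbba meet in 0 with "bbba" left. Open state 1: 0a->1.
b: 0b undefined. 0b->0: no, a/bbba meet in 1. 0b->1: ok.
aa: 1a undefined. 1a->0: no, baaaa/bab meet in 1. 1a->1: no, bb/bab meet in 1 with "b" left. Open state 2: 1a->2.
bb: 1b undefined. 1b->0: no, aa/bbba meet in 2. 1b->1: no, aa/bbba meet in 2. 1b->2: no, bbb/bab meet in 2 with "b" left. Open state 3: 1b->3.
aab: 2b undefined. 2b->0: ok.
baa: 2a undefined. 2a->0: ok.
bbb: 3b undefined. 3b->0: no, bbb/bab meet in 0. 3b->1: no, aa/bbba meet in 2. 3b->2: ok.
aabbba: 3a undefined. 3a->0: no, a/bababab meet in 1. 3a->1: no, bb/bababab meet in 3. 3a->2: ok.
All examples now run through 4 states with every (state, symbol) defined. Accept strings end in {1,2,3}, Reject strings end in {0}; accept={1,2,3}.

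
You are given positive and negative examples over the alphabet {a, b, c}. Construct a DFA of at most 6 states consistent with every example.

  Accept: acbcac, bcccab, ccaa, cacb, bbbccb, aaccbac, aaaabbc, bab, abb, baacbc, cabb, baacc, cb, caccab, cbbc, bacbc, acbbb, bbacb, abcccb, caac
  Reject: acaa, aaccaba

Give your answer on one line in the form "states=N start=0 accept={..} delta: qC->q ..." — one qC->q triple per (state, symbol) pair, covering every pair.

Grow the machine one transition at a time. Run the examples from 0; the earliest place one falls off (shortest prefix, ties alphabetical) gets sent to the lowest-numbered state that keeps every Accept/Reject pair distinguishable — a pair clashes when both reach the same state with identical unread suffix — and to a fresh state only if none does.
a: 0a undefined. 0a->0: ok.
b: 0b undefined. 0b->0: ok.
c: 0c undefined. 0c->0: no, acbcac/acaa meet in 0. Open state 1: 0c->1.
ca: 1a undefined. 1a->0: no, bab/acaa meet in 0. 1a->1: no, aaaabbc/acaa meet in 1. Open state 2: 1a->2.
cb: 1b undefined. 1b->0: ok.
cc: 1c undefined. 1c->0: no, ccaa/aaccaba meet in 0. 1c->1: no, ccaa/acaa meet in 2 with "a" left. 1c->2: ok.
caa: 2a undefined. 2a->0: no, ccaa/acaa meet in 0. 2a->1: no, aaaabbc/acaa meet in 1. 2a->2: no, ccaa/acaa meet in 2. Open state 3: 2a->3.
cab: 2b undefined. 2b->0: ok.
cac: 2c undefined. 2c->0: ok.
caac: 3c undefined. 3c->0: ok.
ccaa: 3a undefined. 3a->0: ok.
aaccab: 3b undefined. 3b->0: no, acbcac/aaccaba meet in 0. 3b->1: no, baacc/aaccaba meet in 2. 3b->2: ok.
All examples now run through 4 states with every (state, symbol) defined. Accept strings end in {0,1,2}, Reject strings end in {3}; accept={0,1,2}.

states=4 start=0 accept={0,1,2} delta: 0a->0 0b->0 0c->1 1a->2 1b->0 1c->2 2a->3 2b->0 2c->0 3a->0 3b->2 3c->0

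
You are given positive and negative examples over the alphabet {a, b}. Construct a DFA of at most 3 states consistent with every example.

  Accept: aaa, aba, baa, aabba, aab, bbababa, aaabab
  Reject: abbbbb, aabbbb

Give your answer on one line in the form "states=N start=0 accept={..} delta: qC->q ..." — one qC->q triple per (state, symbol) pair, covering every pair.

states=3 start=0 accept={0,1} delta: 0a->0 0b->1 1a->0 1b->2 2a->0 2b->2

State merging on the prefix tree: take the shortest (then alphabetical) example prefix whose next move is undefined and point that move at state 0, else 1, else 2, ...; a target is out if some Accept/Reject pair would then sit in one state with the same input left (inseparable). If every existing state is out, open a new one.
a: 0a undefined. 0a->0: ok.
b: 0b undefined. 0b->0: no, aaa/abbbbb meet in 0. Open state 1: 0b->1.
ba: 1a undefined. 1a->0: ok.
bb: 1b undefined. 1b->0: no, aaa/aabbbb meet in 0. 1b->1: no, aab/abbbbb meet in 1. Open state 2: 1b->2.
bba: 2a undefined. 2a->0: ok.
abbb: 2b undefined. 2b->0: no, aab/aabbbb meet in 1. 2b->1: no, aab/abbbbb meet in 1. 2b->2: ok.
All examples now run through 3 states with every (state, symbol) defined. Accept strings end in {0,1}, Reject strings end in {2}; accept={0,1}.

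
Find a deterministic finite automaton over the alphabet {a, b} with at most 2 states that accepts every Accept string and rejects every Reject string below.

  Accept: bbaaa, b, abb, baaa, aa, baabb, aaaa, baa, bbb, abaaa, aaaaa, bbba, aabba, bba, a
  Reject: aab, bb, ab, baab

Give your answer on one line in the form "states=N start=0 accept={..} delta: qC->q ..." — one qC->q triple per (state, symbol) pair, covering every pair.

Grow the machine one transition at a time. Run the examples from 0; the earliest place one falls off (shortest prefix, ties alphabetical) gets sent to the lowest-numbered state that keeps every Accept/Reject pair distinguishable — a pair clashes when both reach the same state with identical unread suffix — and to a fresh state only if none does.
a: 0a undefined. 0a->0: no, b/aab meet in 0 with "b" left. Open state 1: 0a->1.
b: 0b undefined. 0b->0: no, b/bb meet in 0. 0b->1: ok.
aa: 1a undefined. 1a->0: no, b/aab meet in 1. 1a->1: ok.
ab: 1b undefined. 1b->0: ok.
All examples now run through 2 states with every (state, symbol) defined. Accept strings end in {1}, Reject strings end in {0}; accept={1}.

states=2 start=0 accept={1} delta: 0a->1 0b->1 1a->1 1b->0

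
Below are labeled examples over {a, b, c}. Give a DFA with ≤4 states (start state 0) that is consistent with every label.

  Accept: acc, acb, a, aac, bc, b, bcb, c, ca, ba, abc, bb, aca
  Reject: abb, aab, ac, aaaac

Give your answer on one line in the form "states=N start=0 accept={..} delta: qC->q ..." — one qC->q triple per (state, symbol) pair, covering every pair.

Grow the machine one transition at a time. Run the examples from 0; the earliest place one falls off (shortest prefix, ties alphabetical) gets sent to the lowest-numbered state that keeps every Accept/Reject pair distinguishable — a pair clashes when both reach the same state with identical unread suffix — and to a fresh state only if none does.
a: 0a undefined. 0a->0: no, aac/ac meet in 0 with "c" left. Open state 1: 0a->1.
b: 0b undefined. 0b->0: ok.
c: 0c undefined. 0c->0: ok.
aa: 1a undefined. 1a->0: no, aac/aab meet in 0. 1a->1: no, aac/ac meet in 1 with "c" left. Open state 2: 1a->2.
ab: 1b undefined. 1b->0: no, bc/abb meet in 0. 1b->1: no, a/abb meet in 1. 1b->2: ok.
ac: 1c undefined. 1c->0: no, acc/ac meet in 0. 1c->1: no, acc/ac meet in 1. 1c->2: no, acb/abb meet in 2 with "b" left. Open state 3: 1c->3.
aaa: 2a undefined. 2a->0: ok.
aab: 2b undefined. 2b->0: no, bc/abb meet in 0. 2b->1: no, a/abb meet in 1. 2b->2: ok.
aac: 2c undefined. 2c->0: ok.
aca: 3a undefined. 3a->0: ok.
acb: 3b undefined. 3b->0: ok.
acc: 3c undefined. 3c->0: ok.
All examples now run through 4 states with every (state, symbol) defined. Accept strings end in {0,1}, Reject strings end in {2,3}; accept={0,1}.

states=4 start=0 accept={0,1} delta: 0a->1 0b->0 0c->0 1a->2 1b->2 1c->3 2a->0 2b->2 2c->0 3a->0 3b->0 3c->0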